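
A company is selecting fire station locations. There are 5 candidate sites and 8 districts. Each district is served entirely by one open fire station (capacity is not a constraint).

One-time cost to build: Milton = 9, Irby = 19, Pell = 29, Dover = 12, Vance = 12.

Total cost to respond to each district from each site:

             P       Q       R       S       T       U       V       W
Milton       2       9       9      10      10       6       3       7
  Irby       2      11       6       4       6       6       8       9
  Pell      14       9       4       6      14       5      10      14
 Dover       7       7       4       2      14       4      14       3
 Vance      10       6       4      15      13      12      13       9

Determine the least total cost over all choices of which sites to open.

For any fixed open set, each district goes to its cheapest open site; total = fixed + service.
{Milton, Dover}: P→Milton 2, Q→Dover 7, R→Dover 4, S→Dover 2, T→Milton 10, U→Dover 4, V→Milton 3, W→Dover 3. Service 35; fixed 21; total 56.
{Milton}: service 56 + fixed 9 = 65
{Milton, Dover, Vance}: P→Milton 2, Q→Vance 6, R→Dover 4, S→Dover 2, T→Milton 10, U→Dover 4, V→Milton 3, W→Dover 3. Service 34; fixed 33; total 67.
{Milton, Irby, Pell, Dover, Vance}: service 30 + fixed 81 = 111
No other subset beats 56.

Minimum total cost: 56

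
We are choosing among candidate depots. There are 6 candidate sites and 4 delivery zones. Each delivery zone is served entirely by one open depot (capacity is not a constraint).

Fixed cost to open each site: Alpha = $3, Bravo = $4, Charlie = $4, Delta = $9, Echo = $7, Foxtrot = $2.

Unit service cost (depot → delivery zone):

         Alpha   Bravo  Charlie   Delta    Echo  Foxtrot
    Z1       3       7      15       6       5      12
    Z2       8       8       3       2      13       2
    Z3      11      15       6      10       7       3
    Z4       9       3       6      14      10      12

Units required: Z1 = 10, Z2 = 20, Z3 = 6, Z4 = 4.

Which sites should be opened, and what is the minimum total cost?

For any fixed open set, each delivery zone goes to its cheapest open site; total = fixed + service.
{Alpha, Bravo, Foxtrot}: Z1→Alpha 3·10=30, Z2→Foxtrot 2·20=40, Z3→Foxtrot 3·6=18, Z4→Bravo 3·4=12. Service 100; fixed 9; total 109.
{Alpha, Bravo, Charlie, Foxtrot}: Z1→Alpha 3·10=30, Z2→Foxtrot 2·20=40, Z3→Foxtrot 3·6=18, Z4→Bravo 3·4=12. Service 100; fixed 13; total 113.
{Alpha, Bravo, Echo, Foxtrot}: service 100 + fixed 16 = 116
{Alpha, Bravo, Charlie, Delta, Echo, Foxtrot}: Z1→Alpha 3·10=30, Z2→Delta 2·20=40, Z3→Foxtrot 3·6=18, Z4→Bravo 3·4=12. Service 100; fixed 29; total 129.
No other subset beats 109.

Open Alpha, Bravo and Foxtrot; minimum total cost 109.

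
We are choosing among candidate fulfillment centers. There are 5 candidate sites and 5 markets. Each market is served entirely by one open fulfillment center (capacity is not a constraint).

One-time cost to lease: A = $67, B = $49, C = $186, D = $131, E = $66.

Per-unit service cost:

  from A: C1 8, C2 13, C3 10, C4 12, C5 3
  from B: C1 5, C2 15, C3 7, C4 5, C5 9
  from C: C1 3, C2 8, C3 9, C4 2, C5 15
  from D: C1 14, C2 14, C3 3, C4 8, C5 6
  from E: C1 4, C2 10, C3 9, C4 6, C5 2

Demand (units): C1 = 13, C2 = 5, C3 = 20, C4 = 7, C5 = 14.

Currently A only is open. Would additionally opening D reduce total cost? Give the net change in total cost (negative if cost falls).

Yes — net change −37 (cost falls by 37).

Current service cost with {A}: 495.
Adding D: each market re-picks its cheapest; new service cost 327, saving 168.
Extra fixed cost: 131. Net change = 131 − 168 = -37.
(Totals: 562 → 525.)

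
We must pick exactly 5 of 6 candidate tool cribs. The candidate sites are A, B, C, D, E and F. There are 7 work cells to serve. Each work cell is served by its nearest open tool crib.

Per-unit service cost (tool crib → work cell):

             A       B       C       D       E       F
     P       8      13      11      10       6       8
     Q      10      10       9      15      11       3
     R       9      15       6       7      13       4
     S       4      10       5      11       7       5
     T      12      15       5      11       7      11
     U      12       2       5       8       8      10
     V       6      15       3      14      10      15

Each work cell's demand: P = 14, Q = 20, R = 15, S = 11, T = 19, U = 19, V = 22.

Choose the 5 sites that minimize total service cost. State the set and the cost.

Choose A, B, C, E and F; total service cost 447.

With exactly 5 open, each work cell uses its cheapest among the chosen.
{A, B, C, E, F}: P→E 6·14=84, Q→F 3·20=60, R→F 4·15=60, S→A 4·11=44, T→C 5·19=95, U→B 2·19=38, V→C 3·22=66. Service cost 447.
{B, C, D, E, F}: service cost 458
{A, B, C, D, F}: service cost 475
Among all 6 size-5 choices, {A, B, C, E, F} is lowest.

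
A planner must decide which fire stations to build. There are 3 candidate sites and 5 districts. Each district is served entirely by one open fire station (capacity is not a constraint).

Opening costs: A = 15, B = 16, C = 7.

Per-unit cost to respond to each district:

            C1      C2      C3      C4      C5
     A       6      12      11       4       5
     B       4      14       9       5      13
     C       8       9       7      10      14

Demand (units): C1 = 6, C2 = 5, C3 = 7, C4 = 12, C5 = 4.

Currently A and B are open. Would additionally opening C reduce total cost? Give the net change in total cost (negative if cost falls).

Current service cost with {A, B}: 215.
Adding C: each district re-picks its cheapest; new service cost 186, saving 29.
Extra fixed cost: 7. Net change = 7 − 29 = -22.
(Totals: 246 → 224.)

Yes — net change −22 (cost falls by 22).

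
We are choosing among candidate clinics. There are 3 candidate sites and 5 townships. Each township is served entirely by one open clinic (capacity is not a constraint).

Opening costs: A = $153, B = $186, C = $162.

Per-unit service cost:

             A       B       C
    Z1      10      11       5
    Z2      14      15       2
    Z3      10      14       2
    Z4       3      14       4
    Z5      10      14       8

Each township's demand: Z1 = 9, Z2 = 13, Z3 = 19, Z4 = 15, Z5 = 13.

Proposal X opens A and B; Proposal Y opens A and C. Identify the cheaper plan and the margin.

Proposal X: {A, B}: Z1→A 10·9=90, Z2→A 14·13=182, Z3→A 10·19=190, Z4→A 3·15=45, Z5→A 10·13=130. Service 637; fixed 339; total 976.
Proposal Y: {A, C}: Z1→C 5·9=45, Z2→C 2·13=26, Z3→C 2·19=38, Z4→A 3·15=45, Z5→C 8·13=104. Service 258; fixed 315; total 573.
Difference: |976 − 573| = 403.

Proposal Y is cheaper by 403.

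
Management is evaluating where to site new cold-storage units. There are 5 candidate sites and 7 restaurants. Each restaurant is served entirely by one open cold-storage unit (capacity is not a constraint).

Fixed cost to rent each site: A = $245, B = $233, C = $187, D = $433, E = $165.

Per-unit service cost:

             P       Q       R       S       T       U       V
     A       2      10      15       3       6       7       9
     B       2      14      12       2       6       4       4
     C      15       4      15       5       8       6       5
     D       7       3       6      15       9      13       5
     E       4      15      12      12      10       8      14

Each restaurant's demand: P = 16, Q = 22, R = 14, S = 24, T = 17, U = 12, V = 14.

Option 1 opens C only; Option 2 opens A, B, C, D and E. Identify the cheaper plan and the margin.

Option 1: {C}: P→C 15·16=240, Q→C 4·22=88, R→C 15·14=210, S→C 5·24=120, T→C 8·17=136, U→C 6·12=72, V→C 5·14=70. Service 936; fixed 187; total 1123.
Option 2: {A, B, C, D, E}: P→A 2·16=32, Q→D 3·22=66, R→D 6·14=84, S→B 2·24=48, T→A 6·17=102, U→B 4·12=48, V→B 4·14=56. Service 436; fixed 1263; total 1699.
Difference: |1123 − 1699| = 576.

Option 1 is cheaper by 576.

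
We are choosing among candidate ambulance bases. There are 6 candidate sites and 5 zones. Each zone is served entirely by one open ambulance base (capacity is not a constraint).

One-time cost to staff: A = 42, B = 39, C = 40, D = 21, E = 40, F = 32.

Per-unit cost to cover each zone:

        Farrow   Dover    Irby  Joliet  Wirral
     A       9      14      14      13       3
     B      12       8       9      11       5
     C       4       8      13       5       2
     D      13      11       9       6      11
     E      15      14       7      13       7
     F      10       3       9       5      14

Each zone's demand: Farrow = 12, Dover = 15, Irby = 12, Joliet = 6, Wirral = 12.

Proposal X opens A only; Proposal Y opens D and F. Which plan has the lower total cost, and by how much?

Proposal Y is cheaper by 154.

Proposal X: {A}: Farrow→A 9·12=108, Dover→A 14·15=210, Irby→A 14·12=168, Joliet→A 13·6=78, Wirral→A 3·12=36. Service 600; fixed 42; total 642.
Proposal Y: {D, F}: Farrow→F 10·12=120, Dover→F 3·15=45, Irby→D 9·12=108, Joliet→F 5·6=30, Wirral→D 11·12=132. Service 435; fixed 53; total 488.
Difference: |642 − 488| = 154.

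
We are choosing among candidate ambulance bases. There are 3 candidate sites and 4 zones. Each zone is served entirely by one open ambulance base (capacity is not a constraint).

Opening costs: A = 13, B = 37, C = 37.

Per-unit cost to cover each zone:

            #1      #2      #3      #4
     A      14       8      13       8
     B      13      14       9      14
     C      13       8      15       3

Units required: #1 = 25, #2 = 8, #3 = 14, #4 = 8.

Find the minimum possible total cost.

For any fixed open set, each zone goes to its cheapest open site; total = fixed + service.
{B, C}: #1→B 13·25=325, #2→C 8·8=64, #3→B 9·14=126, #4→C 3·8=24. Service 539; fixed 74; total 613.
{A, B, C}: service 539 + fixed 87 = 626
{A, B}: #1→B 13·25=325, #2→A 8·8=64, #3→B 9·14=126, #4→A 8·8=64. Service 579; fixed 50; total 629.
{A}: service 660 + fixed 13 = 673
No other subset beats 613.

Minimum total cost: 613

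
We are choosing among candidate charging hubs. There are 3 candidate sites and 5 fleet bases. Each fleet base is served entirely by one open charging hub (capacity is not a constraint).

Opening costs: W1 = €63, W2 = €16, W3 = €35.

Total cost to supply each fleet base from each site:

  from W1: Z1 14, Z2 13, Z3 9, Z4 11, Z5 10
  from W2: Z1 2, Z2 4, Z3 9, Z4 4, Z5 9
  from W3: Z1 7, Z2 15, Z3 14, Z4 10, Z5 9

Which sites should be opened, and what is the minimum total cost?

For any fixed open set, each fleet base goes to its cheapest open site; total = fixed + service.
{W2}: Z1→W2 2, Z2→W2 4, Z3→W2 9, Z4→W2 4, Z5→W2 9. Service 28; fixed 16; total 44.
{W2, W3}: service 28 + fixed 51 = 79
{W3}: service 55 + fixed 35 = 90
{W1, W2, W3}: service 28 + fixed 114 = 142
(All 7 nonempty subsets were checked; W2 only is lowest.)

Open W2 only; minimum total cost 44.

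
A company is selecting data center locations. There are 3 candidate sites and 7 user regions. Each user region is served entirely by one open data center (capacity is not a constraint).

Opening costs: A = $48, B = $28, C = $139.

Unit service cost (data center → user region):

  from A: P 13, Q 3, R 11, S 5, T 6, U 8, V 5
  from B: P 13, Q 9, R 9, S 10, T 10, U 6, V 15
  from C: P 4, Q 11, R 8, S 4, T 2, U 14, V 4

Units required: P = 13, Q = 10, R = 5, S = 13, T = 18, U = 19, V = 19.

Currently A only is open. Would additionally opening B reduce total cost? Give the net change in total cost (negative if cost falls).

Current service cost with {A}: 674.
Adding B: each user region re-picks its cheapest; new service cost 626, saving 48.
Extra fixed cost: 28. Net change = 28 − 48 = -20.
(Totals: 722 → 702.)

Yes — net change −20 (cost falls by 20).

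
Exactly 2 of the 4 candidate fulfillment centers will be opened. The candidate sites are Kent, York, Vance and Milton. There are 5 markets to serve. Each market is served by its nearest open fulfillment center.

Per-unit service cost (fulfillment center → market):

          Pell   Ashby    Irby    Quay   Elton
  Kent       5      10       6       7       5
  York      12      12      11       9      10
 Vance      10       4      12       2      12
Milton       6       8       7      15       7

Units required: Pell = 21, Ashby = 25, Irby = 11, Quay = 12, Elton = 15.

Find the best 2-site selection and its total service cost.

Choose Kent and Vance; total service cost 370.

With exactly 2 open, each market uses its cheapest among the chosen.
{Kent, Vance}: Pell→Kent 5·21=105, Ashby→Vance 4·25=100, Irby→Kent 6·11=66, Quay→Vance 2·12=24, Elton→Kent 5·15=75. Service cost 370.
{Vance, Milton}: service cost 432
{Kent, Milton}: service cost 530
Among all 6 size-2 choices, {Kent, Vance} is lowest.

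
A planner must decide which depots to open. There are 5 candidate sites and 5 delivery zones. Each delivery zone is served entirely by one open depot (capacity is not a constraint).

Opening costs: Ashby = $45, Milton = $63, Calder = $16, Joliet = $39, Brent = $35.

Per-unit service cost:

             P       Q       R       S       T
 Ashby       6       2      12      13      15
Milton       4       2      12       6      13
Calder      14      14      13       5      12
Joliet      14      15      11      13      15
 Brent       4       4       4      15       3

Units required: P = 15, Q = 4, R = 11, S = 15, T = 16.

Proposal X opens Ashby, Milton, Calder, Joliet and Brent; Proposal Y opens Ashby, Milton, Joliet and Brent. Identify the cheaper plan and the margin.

Proposal Y is cheaper by 1.

Proposal X: {Ashby, Milton, Calder, Joliet, Brent}: P→Milton 4·15=60, Q→Ashby 2·4=8, R→Brent 4·11=44, S→Calder 5·15=75, T→Brent 3·16=48. Service 235; fixed 198; total 433.
Proposal Y: {Ashby, Milton, Joliet, Brent}: P→Milton 4·15=60, Q→Ashby 2·4=8, R→Brent 4·11=44, S→Milton 6·15=90, T→Brent 3·16=48. Service 250; fixed 182; total 432.
Difference: |433 − 432| = 1.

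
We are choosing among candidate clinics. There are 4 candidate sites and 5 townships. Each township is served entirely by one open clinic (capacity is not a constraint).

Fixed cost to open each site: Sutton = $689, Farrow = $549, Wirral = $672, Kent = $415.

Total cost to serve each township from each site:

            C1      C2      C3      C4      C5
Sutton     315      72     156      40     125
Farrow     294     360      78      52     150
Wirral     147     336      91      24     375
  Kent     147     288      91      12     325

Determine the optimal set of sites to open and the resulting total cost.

For any fixed open set, each township goes to its cheapest open site; total = fixed + service.
{Kent}: C1→Kent 147, C2→Kent 288, C3→Kent 91, C4→Kent 12, C5→Kent 325. Service 863; fixed 415; total 1278.
{Sutton}: service 708 + fixed 689 = 1397
{Farrow}: service 934 + fixed 549 = 1483
{Sutton, Farrow, Wirral, Kent}: C1→Wirral 147, C2→Sutton 72, C3→Farrow 78, C4→Kent 12, C5→Sutton 125. Service 434; fixed 2325; total 2759.
No other subset beats 1278.

Open Kent only; minimum total cost 1278.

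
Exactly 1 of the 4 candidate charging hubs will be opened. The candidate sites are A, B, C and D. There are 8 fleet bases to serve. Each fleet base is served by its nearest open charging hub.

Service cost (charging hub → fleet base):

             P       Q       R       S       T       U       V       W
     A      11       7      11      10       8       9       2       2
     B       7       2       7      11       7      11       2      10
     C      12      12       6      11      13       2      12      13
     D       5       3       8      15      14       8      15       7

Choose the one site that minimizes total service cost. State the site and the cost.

With exactly 1 open, each fleet base uses its cheapest among the chosen.
{B}: P→B 7, Q→B 2, R→B 7, S→B 11, T→B 7, U→B 11, V→B 2, W→B 10. Service cost 57.
{A}: service cost 60
{D}: service cost 75
Among all 4 size-1 choices, {B} is lowest.

Choose B only; total service cost 57.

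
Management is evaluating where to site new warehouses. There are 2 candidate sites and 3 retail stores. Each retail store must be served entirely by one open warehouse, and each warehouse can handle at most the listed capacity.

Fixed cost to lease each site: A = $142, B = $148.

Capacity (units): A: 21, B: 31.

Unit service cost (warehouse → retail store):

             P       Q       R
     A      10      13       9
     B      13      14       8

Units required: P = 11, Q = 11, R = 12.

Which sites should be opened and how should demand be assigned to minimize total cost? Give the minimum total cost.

Minimum total cost: 650

Open {A, B}: P→A 10·11=110, Q→B 14·11=154, R→B 8·12=96.
Loads: A carries 11/21, B carries 23/31. Service 360; fixed 290; total 650.
Next best feasible plan costs 672.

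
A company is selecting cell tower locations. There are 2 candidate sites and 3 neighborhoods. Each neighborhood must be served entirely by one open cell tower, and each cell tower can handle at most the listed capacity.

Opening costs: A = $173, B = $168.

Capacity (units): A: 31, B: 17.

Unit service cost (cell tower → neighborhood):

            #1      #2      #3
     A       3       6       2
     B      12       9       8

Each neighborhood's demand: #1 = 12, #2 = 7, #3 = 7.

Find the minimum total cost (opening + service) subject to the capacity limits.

Minimum total cost: 265

Open {A}: #1→A 3·12=36, #2→A 6·7=42, #3→A 2·7=14.
Loads: A carries 26/31. Service 92; fixed 173; total 265.
Next best feasible plan costs 433.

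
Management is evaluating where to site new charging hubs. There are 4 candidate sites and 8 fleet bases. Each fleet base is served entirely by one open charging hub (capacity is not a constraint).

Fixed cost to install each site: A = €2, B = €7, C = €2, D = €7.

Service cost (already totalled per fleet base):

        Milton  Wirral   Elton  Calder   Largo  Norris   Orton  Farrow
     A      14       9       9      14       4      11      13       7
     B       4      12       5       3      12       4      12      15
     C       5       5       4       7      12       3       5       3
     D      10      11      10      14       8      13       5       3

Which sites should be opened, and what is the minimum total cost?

Open A and C; minimum total cost 40.

For any fixed open set, each fleet base goes to its cheapest open site; total = fixed + service.
{A, C}: Milton→C 5, Wirral→C 5, Elton→C 4, Calder→C 7, Largo→A 4, Norris→C 3, Orton→C 5, Farrow→C 3. Service 36; fixed 4; total 40.
{A, B, C}: Milton→B 4, Wirral→C 5, Elton→C 4, Calder→B 3, Largo→A 4, Norris→C 3, Orton→C 5, Farrow→C 3. Service 31; fixed 11; total 42.
{C}: service 44 + fixed 2 = 46
{A, B, C, D}: Milton→B 4, Wirral→C 5, Elton→C 4, Calder→B 3, Largo→A 4, Norris→C 3, Orton→C 5, Farrow→C 3. Service 31; fixed 18; total 49.
(All 15 nonempty subsets were checked; A and C is lowest.)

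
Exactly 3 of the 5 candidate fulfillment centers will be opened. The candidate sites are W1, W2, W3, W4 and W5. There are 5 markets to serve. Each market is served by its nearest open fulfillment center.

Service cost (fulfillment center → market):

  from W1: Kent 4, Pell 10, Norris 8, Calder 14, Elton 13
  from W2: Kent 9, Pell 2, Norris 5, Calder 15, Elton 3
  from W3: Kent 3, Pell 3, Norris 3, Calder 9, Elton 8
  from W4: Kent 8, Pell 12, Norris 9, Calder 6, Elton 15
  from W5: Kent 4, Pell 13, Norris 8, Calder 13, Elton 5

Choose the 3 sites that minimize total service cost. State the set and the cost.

Choose W2, W3 and W4; total service cost 17.

With exactly 3 open, each market uses its cheapest among the chosen.
{W2, W3, W4}: Kent→W3 3, Pell→W2 2, Norris→W3 3, Calder→W4 6, Elton→W2 3. Service cost 17.
{W1, W2, W3}: service cost 20
{W1, W2, W4}: service cost 20
Among all 10 size-3 choices, {W2, W3, W4} is lowest.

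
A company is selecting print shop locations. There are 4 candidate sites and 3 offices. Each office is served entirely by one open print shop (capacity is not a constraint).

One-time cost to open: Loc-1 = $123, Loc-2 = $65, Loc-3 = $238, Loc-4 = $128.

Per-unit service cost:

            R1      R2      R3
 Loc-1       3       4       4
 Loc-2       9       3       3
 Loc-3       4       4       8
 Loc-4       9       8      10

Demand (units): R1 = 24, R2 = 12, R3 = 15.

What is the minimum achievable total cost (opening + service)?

For any fixed open set, each office goes to its cheapest open site; total = fixed + service.
{Loc-1}: R1→Loc-1 3·24=72, R2→Loc-1 4·12=48, R3→Loc-1 4·15=60. Service 180; fixed 123; total 303.
{Loc-1, Loc-2}: R1→Loc-1 3·24=72, R2→Loc-2 3·12=36, R3→Loc-2 3·15=45. Service 153; fixed 188; total 341.
{Loc-2}: service 297 + fixed 65 = 362
{Loc-1, Loc-2, Loc-3, Loc-4}: service 153 + fixed 554 = 707
No other subset beats 303.

Minimum total cost: 303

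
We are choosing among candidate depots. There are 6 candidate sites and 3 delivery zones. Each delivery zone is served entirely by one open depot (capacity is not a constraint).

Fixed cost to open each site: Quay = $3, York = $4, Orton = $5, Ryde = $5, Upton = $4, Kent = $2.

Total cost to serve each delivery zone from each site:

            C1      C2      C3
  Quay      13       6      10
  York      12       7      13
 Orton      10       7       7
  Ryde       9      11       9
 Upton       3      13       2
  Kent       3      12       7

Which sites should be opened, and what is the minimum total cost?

For any fixed open set, each delivery zone goes to its cheapest open site; total = fixed + service.
{Quay, Upton}: C1→Upton 3, C2→Quay 6, C3→Upton 2. Service 11; fixed 7; total 18.
{Quay, Upton, Kent}: service 11 + fixed 9 = 20
{York, Upton}: service 12 + fixed 8 = 20
{Quay, York, Orton, Ryde, Upton, Kent}: C1→Upton 3, C2→Quay 6, C3→Upton 2. Service 11; fixed 23; total 34.
No other subset beats 18.

Open Quay and Upton; minimum total cost 18.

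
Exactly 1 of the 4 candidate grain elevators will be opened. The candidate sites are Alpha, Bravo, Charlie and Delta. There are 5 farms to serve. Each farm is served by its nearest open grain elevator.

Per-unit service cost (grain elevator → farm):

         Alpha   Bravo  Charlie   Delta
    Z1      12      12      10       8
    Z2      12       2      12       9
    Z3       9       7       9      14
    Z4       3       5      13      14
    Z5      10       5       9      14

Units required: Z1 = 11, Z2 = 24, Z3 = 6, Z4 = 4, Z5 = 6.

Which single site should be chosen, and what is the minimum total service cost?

With exactly 1 open, each farm uses its cheapest among the chosen.
{Bravo}: Z1→Bravo 12·11=132, Z2→Bravo 2·24=48, Z3→Bravo 7·6=42, Z4→Bravo 5·4=20, Z5→Bravo 5·6=30. Service cost 272.
{Delta}: service cost 528
{Alpha}: service cost 546
Among all 4 size-1 choices, {Bravo} is lowest.

Choose Bravo only; total service cost 272.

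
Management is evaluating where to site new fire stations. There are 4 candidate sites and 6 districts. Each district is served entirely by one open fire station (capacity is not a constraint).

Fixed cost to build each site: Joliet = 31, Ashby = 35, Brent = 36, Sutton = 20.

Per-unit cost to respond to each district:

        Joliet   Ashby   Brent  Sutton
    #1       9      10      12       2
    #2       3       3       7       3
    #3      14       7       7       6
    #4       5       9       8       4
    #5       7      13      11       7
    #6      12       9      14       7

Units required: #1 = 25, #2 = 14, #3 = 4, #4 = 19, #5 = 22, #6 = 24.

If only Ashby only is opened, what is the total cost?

Each district is assigned to its cheapest site among the open ones.
{Ashby}: #1→Ashby 10·25=250, #2→Ashby 3·14=42, #3→Ashby 7·4=28, #4→Ashby 9·19=171, #5→Ashby 13·22=286, #6→Ashby 9·24=216. Service 993; fixed 35; total 1028.

Total cost: 1028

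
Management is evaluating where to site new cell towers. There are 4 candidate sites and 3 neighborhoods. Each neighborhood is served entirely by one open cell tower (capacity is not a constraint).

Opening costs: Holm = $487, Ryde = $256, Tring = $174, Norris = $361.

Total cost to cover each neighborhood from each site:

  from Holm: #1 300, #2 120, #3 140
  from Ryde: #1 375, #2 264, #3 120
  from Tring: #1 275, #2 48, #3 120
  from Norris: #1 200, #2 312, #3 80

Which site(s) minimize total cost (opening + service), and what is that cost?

For any fixed open set, each neighborhood goes to its cheapest open site; total = fixed + service.
{Tring}: #1→Tring 275, #2→Tring 48, #3→Tring 120. Service 443; fixed 174; total 617.
{Tring, Norris}: service 328 + fixed 535 = 863
{Ryde, Tring}: service 443 + fixed 430 = 873
{Holm, Ryde, Tring, Norris}: #1→Norris 200, #2→Tring 48, #3→Norris 80. Service 328; fixed 1278; total 1606.
No other subset beats 617.

Open Tring only; minimum total cost 617.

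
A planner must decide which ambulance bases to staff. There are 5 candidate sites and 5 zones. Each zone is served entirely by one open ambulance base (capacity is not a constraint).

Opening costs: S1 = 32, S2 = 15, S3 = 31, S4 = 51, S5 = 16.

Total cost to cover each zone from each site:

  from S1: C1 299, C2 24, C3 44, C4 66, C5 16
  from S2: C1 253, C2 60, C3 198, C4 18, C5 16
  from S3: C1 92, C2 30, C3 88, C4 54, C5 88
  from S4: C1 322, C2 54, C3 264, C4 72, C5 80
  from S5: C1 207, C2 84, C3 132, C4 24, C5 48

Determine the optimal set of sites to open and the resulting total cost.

For any fixed open set, each zone goes to its cheapest open site; total = fixed + service.
{S1, S2, S3}: C1→S3 92, C2→S1 24, C3→S1 44, C4→S2 18, C5→S1 16. Service 194; fixed 78; total 272.
{S1, S3, S5}: service 200 + fixed 79 = 279
{S1, S2, S3, S5}: service 194 + fixed 94 = 288
{S1, S2, S3, S4, S5}: C1→S3 92, C2→S1 24, C3→S1 44, C4→S2 18, C5→S1 16. Service 194; fixed 145; total 339.
No other subset beats 272.

Open S1, S2 and S3; minimum total cost 272.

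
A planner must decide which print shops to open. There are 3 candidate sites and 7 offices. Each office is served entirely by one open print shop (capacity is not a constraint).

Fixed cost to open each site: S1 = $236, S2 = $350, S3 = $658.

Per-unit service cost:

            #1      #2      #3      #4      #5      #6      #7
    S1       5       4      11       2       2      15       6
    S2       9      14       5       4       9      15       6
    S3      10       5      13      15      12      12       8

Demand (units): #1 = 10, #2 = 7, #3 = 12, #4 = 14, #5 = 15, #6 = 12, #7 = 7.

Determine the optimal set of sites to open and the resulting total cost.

For any fixed open set, each office goes to its cheapest open site; total = fixed + service.
{S1}: #1→S1 5·10=50, #2→S1 4·7=28, #3→S1 11·12=132, #4→S1 2·14=28, #5→S1 2·15=30, #6→S1 15·12=180, #7→S1 6·7=42. Service 490; fixed 236; total 726.
{S1, S2}: #1→S1 5·10=50, #2→S1 4·7=28, #3→S2 5·12=60, #4→S1 2·14=28, #5→S1 2·15=30, #6→S1 15·12=180, #7→S1 6·7=42. Service 418; fixed 586; total 1004.
{S2}: service 661 + fixed 350 = 1011
{S1, S2, S3}: service 382 + fixed 1244 = 1626
No other subset beats 726.

Open S1 only; minimum total cost 726.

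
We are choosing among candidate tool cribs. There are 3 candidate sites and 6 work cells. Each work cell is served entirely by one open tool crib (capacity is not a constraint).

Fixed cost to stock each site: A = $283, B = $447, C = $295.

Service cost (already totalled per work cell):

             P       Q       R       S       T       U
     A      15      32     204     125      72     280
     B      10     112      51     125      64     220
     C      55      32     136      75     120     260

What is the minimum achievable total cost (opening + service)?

Minimum total cost: 973

For any fixed open set, each work cell goes to its cheapest open site; total = fixed + service.
{C}: P→C 55, Q→C 32, R→C 136, S→C 75, T→C 120, U→C 260. Service 678; fixed 295; total 973.
{A}: P→A 15, Q→A 32, R→A 204, S→A 125, T→A 72, U→A 280. Service 728; fixed 283; total 1011.
{B}: P→B 10, Q→B 112, R→B 51, S→B 125, T→B 64, U→B 220. Service 582; fixed 447; total 1029.
{A, B, C}: service 452 + fixed 1025 = 1477
No other subset beats 973.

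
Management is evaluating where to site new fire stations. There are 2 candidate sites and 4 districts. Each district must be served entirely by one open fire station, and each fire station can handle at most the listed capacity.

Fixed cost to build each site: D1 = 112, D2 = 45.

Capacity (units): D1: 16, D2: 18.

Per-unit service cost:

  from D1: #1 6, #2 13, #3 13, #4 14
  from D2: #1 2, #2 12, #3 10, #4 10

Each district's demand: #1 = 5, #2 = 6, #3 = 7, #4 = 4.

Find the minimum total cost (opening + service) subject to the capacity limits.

Minimum total cost: 355

Open {D1, D2}: #1→D2 2·5=10, #2→D1 13·6=78, #3→D2 10·7=70, #4→D2 10·4=40.
Loads: D1 carries 6/16, D2 carries 16/18. Service 198; fixed 157; total 355.
Next best feasible plan costs 365.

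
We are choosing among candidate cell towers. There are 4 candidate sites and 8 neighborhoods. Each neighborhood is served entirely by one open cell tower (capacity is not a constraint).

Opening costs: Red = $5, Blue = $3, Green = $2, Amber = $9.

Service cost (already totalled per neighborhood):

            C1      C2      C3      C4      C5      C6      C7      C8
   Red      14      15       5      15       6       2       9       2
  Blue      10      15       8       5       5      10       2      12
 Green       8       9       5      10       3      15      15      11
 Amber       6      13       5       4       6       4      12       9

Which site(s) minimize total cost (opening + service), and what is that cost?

Open Red, Blue and Green; minimum total cost 46.

For any fixed open set, each neighborhood goes to its cheapest open site; total = fixed + service.
{Red, Blue, Green}: C1→Green 8, C2→Green 9, C3→Red 5, C4→Blue 5, C5→Green 3, C6→Red 2, C7→Blue 2, C8→Red 2. Service 36; fixed 10; total 46.
{Red, Blue, Green, Amber}: service 33 + fixed 19 = 52
{Red, Blue}: C1→Blue 10, C2→Red 15, C3→Red 5, C4→Blue 5, C5→Blue 5, C6→Red 2, C7→Blue 2, C8→Red 2. Service 46; fixed 8; total 54.
{Green}: C1→Green 8, C2→Green 9, C3→Green 5, C4→Green 10, C5→Green 3, C6→Green 15, C7→Green 15, C8→Green 11. Service 76; fixed 2; total 78.
(All 15 nonempty subsets were checked; Red, Blue and Green is lowest.)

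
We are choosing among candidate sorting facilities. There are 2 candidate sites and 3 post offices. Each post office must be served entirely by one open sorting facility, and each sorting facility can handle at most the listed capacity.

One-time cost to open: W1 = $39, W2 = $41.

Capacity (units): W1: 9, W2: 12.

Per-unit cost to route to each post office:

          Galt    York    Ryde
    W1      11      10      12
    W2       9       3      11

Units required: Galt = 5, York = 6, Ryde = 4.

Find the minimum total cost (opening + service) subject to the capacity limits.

Minimum total cost: 191

Open {W1, W2}: Galt→W2 9·5=45, York→W2 3·6=18, Ryde→W1 12·4=48.
Loads: W1 carries 4/9, W2 carries 11/12. Service 111; fixed 80; total 191.
Next best feasible plan costs 197.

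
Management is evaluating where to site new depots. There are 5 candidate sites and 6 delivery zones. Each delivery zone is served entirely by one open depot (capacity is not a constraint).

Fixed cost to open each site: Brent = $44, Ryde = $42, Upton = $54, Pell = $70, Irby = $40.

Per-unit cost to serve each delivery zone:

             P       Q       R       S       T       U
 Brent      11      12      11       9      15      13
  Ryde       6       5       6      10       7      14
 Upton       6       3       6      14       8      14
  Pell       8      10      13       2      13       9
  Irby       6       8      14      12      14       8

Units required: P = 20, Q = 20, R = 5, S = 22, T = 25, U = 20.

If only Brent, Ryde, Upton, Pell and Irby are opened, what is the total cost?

Each delivery zone is assigned to its cheapest site among the open ones.
{Brent, Ryde, Upton, Pell, Irby}: P→Ryde 6·20=120, Q→Upton 3·20=60, R→Ryde 6·5=30, S→Pell 2·22=44, T→Ryde 7·25=175, U→Irby 8·20=160. Service 589; fixed 250; total 839.

Total cost: 839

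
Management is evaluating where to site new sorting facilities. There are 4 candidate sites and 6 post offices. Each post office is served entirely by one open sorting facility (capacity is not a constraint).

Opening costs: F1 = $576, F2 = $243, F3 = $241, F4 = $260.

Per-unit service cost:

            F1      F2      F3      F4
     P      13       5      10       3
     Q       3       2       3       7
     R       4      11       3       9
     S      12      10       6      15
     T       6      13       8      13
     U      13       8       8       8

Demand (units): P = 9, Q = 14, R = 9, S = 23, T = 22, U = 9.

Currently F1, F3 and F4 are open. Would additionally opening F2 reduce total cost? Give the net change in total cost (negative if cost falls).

No — net change +229 (cost rises by 229).

Current service cost with {F1, F3, F4}: 438.
Adding F2: each post office re-picks its cheapest; new service cost 424, saving 14.
Extra fixed cost: 243. Net change = 243 − 14 = 229.
(Totals: 1515 → 1744.)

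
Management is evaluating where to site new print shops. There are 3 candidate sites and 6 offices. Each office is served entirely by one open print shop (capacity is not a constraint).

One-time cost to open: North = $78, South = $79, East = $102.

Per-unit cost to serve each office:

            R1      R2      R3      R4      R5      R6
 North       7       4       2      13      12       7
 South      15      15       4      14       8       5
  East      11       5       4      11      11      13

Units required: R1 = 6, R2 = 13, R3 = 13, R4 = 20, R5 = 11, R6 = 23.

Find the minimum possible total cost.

For any fixed open set, each office goes to its cheapest open site; total = fixed + service.
{North, South}: R1→North 7·6=42, R2→North 4·13=52, R3→North 2·13=26, R4→North 13·20=260, R5→South 8·11=88, R6→South 5·23=115. Service 583; fixed 157; total 740.
{North}: R1→North 7·6=42, R2→North 4·13=52, R3→North 2·13=26, R4→North 13·20=260, R5→North 12·11=132, R6→North 7·23=161. Service 673; fixed 78; total 751.
{South, East}: R1→East 11·6=66, R2→East 5·13=65, R3→South 4·13=52, R4→East 11·20=220, R5→South 8·11=88, R6→South 5·23=115. Service 606; fixed 181; total 787.
{North, South, East}: R1→North 7·6=42, R2→North 4·13=52, R3→North 2·13=26, R4→East 11·20=220, R5→South 8·11=88, R6→South 5·23=115. Service 543; fixed 259; total 802.
No other subset beats 740.

Minimum total cost: 740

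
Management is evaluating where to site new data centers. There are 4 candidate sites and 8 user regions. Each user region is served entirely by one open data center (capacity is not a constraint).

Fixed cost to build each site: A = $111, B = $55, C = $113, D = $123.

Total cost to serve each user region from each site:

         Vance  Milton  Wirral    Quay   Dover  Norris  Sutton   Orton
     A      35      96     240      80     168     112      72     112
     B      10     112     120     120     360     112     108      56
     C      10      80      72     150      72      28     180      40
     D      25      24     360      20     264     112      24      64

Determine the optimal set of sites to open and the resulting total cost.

For any fixed open set, each user region goes to its cheapest open site; total = fixed + service.
{C, D}: Vance→C 10, Milton→D 24, Wirral→C 72, Quay→D 20, Dover→C 72, Norris→C 28, Sutton→D 24, Orton→C 40. Service 290; fixed 236; total 526.
{B, C, D}: Vance→B 10, Milton→D 24, Wirral→C 72, Quay→D 20, Dover→C 72, Norris→C 28, Sutton→D 24, Orton→C 40. Service 290; fixed 291; total 581.
{A, C, D}: Vance→C 10, Milton→D 24, Wirral→C 72, Quay→D 20, Dover→C 72, Norris→C 28, Sutton→D 24, Orton→C 40. Service 290; fixed 347; total 637.
{A, B, C, D}: service 290 + fixed 402 = 692
(All 15 nonempty subsets were checked; C and D is lowest.)

Open C and D; minimum total cost 526.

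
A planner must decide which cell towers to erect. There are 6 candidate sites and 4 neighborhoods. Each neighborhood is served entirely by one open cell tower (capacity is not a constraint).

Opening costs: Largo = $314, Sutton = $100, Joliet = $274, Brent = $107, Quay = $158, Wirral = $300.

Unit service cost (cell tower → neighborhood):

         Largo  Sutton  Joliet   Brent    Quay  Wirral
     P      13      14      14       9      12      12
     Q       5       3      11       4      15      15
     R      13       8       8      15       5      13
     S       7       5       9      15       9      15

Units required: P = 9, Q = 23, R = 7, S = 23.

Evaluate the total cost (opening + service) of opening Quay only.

Each neighborhood is assigned to its cheapest site among the open ones.
{Quay}: P→Quay 12·9=108, Q→Quay 15·23=345, R→Quay 5·7=35, S→Quay 9·23=207. Service 695; fixed 158; total 853.

Total cost: 853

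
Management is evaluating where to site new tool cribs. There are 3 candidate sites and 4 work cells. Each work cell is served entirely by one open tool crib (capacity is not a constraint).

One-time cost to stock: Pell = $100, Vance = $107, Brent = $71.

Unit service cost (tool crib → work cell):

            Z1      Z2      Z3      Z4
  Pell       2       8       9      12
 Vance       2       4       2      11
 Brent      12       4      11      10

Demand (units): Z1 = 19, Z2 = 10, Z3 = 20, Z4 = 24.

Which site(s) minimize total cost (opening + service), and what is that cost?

For any fixed open set, each work cell goes to its cheapest open site; total = fixed + service.
{Vance}: Z1→Vance 2·19=38, Z2→Vance 4·10=40, Z3→Vance 2·20=40, Z4→Vance 11·24=264. Service 382; fixed 107; total 489.
{Vance, Brent}: Z1→Vance 2·19=38, Z2→Vance 4·10=40, Z3→Vance 2·20=40, Z4→Brent 10·24=240. Service 358; fixed 178; total 536.
{Pell, Vance}: service 382 + fixed 207 = 589
{Pell, Vance, Brent}: service 358 + fixed 278 = 636
(All 7 nonempty subsets were checked; Vance only is lowest.)

Open Vance only; minimum total cost 489.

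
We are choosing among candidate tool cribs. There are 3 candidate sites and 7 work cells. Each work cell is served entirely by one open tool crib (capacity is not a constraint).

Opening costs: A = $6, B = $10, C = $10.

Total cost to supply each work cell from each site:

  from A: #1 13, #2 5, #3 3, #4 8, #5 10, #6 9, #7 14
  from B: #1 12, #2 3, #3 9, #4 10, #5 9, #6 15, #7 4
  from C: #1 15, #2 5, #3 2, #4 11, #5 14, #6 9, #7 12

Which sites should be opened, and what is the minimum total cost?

Open A and B; minimum total cost 64.

For any fixed open set, each work cell goes to its cheapest open site; total = fixed + service.
{A, B}: #1→B 12, #2→B 3, #3→A 3, #4→A 8, #5→B 9, #6→A 9, #7→B 4. Service 48; fixed 16; total 64.
{A}: service 62 + fixed 6 = 68
{B, C}: #1→B 12, #2→B 3, #3→C 2, #4→B 10, #5→B 9, #6→C 9, #7→B 4. Service 49; fixed 20; total 69.
{A, B, C}: #1→B 12, #2→B 3, #3→C 2, #4→A 8, #5→B 9, #6→A 9, #7→B 4. Service 47; fixed 26; total 73.
No other subset beats 64.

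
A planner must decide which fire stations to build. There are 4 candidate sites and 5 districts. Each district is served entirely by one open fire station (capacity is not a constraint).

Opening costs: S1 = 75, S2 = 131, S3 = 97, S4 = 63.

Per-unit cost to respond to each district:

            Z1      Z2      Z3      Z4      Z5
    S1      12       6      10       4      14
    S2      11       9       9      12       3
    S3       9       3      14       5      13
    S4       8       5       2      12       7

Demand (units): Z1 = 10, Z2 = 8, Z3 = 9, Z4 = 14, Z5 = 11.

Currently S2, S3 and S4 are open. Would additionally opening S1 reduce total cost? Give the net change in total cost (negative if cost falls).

No — net change +61 (cost rises by 61).

Current service cost with {S2, S3, S4}: 225.
Adding S1: each district re-picks its cheapest; new service cost 211, saving 14.
Extra fixed cost: 75. Net change = 75 − 14 = 61.
(Totals: 516 → 577.)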